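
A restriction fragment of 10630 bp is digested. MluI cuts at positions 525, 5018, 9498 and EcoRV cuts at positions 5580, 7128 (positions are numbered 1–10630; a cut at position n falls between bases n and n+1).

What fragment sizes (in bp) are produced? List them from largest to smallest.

Combined cut positions (sorted): 525, 5018, 5580, 7128, 9498.
Linear molecule, 5 cuts → 6 fragments:
  525 − 0 = 525 bp
  5018 − 525 = 4493 bp
  5580 − 5018 = 562 bp
  7128 − 5580 = 1548 bp
  9498 − 7128 = 2370 bp
  10630 − 9498 = 1132 bp
Sorted largest to smallest: 4493, 2370, 1548, 1132, 562, 525 bp.

4493, 2370, 1548, 1132, 562, 525 bp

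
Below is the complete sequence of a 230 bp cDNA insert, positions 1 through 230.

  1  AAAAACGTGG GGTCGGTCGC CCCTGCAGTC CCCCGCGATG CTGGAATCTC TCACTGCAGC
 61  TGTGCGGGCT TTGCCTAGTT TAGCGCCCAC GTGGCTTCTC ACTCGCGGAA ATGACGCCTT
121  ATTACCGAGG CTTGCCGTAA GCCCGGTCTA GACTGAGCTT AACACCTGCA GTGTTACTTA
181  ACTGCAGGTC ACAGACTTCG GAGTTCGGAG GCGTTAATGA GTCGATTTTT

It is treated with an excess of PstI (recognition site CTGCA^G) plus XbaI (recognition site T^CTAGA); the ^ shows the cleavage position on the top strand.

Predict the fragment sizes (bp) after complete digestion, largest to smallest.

89, 44, 31, 27, 23, 16 bp

PstI sites (CTGCAG) start at positions 23, 54, 166, 182.
PstI cuts after base 5 of each site (before the last base), so after positions 27, 58, 170, 186.
The XbaI site (TCTAGA) starts at position 147.
XbaI cuts after the first base of each site, so after position 147.
Combined cut positions: 27, 58, 147, 170, 186.
Linear molecule, 5 cuts → 6 fragments:
  1–27 → 27 bp
  28–58 → 31 bp
  59–147 → 89 bp
  148–170 → 23 bp
  171–186 → 16 bp
  187–230 → 44 bp
Sorted largest to smallest: 89, 44, 31, 27, 23, 16 bp.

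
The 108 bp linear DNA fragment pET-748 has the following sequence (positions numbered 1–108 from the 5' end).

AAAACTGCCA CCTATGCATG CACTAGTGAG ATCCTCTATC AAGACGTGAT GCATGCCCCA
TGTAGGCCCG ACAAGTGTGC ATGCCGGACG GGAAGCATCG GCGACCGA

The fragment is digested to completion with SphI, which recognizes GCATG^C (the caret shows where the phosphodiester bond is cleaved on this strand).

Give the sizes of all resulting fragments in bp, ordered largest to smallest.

35, 28, 25, 20 bp

SphI sites (GCATGC) start at positions 16, 51, 79.
SphI cuts after base 5 of each site (before the last base), so after positions 20, 55, 83.
Linear molecule, 3 cuts → 4 fragments:
  1–20 → 20 bp
  21–55 → 35 bp
  56–83 → 28 bp
  84–108 → 25 bp
Sorted largest to smallest: 35, 28, 25, 20 bp.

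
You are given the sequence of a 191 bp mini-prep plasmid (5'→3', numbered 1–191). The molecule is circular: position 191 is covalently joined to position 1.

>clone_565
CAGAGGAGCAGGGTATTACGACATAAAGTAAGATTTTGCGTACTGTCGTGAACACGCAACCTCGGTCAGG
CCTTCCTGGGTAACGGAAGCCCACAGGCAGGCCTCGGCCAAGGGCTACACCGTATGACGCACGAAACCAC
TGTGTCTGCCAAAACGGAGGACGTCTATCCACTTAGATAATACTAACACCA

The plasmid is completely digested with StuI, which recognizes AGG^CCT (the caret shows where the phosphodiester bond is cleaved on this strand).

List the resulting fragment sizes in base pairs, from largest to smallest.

StuI sites (AGGCCT) start at positions 68, 99.
StuI cuts after base 3 of each site, so after positions 70, 101.
Circular molecule, 2 cuts → 2 fragments:
  71–101 → 31 bp
  102–191 then 1–70 → 90 + 70 = 160 bp
Sorted largest to smallest: 160, 31 bp.

160, 31 bp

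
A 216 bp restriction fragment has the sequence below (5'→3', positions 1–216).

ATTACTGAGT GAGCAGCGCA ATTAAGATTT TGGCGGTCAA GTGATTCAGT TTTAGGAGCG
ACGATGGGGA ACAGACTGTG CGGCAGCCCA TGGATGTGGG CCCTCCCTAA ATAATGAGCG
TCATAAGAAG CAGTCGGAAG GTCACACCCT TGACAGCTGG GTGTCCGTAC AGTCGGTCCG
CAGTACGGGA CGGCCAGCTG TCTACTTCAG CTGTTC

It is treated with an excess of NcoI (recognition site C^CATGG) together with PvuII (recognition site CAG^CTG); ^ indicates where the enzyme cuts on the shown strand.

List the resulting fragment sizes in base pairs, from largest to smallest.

88, 68, 41, 13, 6 bp

The NcoI site (CCATGG) starts at position 88.
NcoI cuts after the first base of each site, so after position 88.
PvuII sites (CAGCTG) start at positions 154, 195, 208.
PvuII cuts after base 3 of each site, so after positions 156, 197, 210.
Combined cut positions: 88, 156, 197, 210.
Linear molecule, 4 cuts → 5 fragments:
  1–88 → 88 bp
  89–156 → 68 bp
  157–197 → 41 bp
  198–210 → 13 bp
  211–216 → 6 bp
Sorted largest to smallest: 88, 68, 41, 13, 6 bp.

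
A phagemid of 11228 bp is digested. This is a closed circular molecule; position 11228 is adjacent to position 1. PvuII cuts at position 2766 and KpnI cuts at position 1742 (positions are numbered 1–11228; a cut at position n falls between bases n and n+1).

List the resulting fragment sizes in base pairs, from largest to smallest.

Combined cut positions (sorted): 1742, 2766.
Circular molecule, 2 cuts → 2 fragments:
  2766 − 1742 = 1024 bp
  wrap: 11228 − 2766 + 1742 = 10204 bp
Sorted largest to smallest: 10204, 1024 bp.

10204, 1024 bp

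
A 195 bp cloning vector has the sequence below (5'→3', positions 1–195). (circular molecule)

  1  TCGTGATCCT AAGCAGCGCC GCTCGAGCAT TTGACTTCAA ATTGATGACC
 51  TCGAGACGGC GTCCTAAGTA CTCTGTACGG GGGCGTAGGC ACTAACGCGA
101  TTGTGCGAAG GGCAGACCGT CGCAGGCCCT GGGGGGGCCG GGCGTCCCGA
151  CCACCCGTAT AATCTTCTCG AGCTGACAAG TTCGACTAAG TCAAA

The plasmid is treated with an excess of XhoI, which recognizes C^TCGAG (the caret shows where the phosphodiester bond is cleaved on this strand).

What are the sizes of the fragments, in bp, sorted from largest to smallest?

XhoI sites (CTCGAG) start at positions 22, 50, 167.
XhoI cuts after the first base of each site, so after positions 22, 50, 167.
Circular molecule, 3 cuts → 3 fragments:
  23–50 → 28 bp
  51–167 → 117 bp
  168–195 then 1–22 → 28 + 22 = 50 bp
Sorted largest to smallest: 117, 50, 28 bp.

117, 50, 28 bp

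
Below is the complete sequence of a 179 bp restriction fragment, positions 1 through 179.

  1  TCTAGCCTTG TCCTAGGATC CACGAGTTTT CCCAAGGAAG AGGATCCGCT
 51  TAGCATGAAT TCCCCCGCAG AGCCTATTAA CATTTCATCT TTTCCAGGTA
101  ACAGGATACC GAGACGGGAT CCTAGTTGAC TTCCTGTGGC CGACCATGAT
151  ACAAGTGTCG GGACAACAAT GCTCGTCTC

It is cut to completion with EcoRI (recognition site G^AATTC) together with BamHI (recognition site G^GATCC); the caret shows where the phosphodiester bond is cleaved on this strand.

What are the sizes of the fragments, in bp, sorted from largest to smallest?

62, 60, 26, 16, 15 bp

The EcoRI site (GAATTC) starts at position 57.
EcoRI cuts after the first base of each site, so after position 57.
BamHI sites (GGATCC) start at positions 16, 42, 117.
BamHI cuts after the first base of each site, so after positions 16, 42, 117.
Combined cut positions: 16, 42, 57, 117.
Linear molecule, 4 cuts → 5 fragments:
  1–16 → 16 bp
  17–42 → 26 bp
  43–57 → 15 bp
  58–117 → 60 bp
  118–179 → 62 bp
Sorted largest to smallest: 62, 60, 26, 16, 15 bp.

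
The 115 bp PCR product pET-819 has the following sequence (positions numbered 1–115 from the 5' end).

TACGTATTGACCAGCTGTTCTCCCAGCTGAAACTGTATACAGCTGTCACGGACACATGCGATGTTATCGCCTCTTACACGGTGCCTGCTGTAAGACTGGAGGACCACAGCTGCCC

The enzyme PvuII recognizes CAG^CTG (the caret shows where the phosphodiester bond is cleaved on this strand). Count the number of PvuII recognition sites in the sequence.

4

CAGCTG occurs starting at positions 12, 24, 40, 107.
PvuII cuts at 4 sites.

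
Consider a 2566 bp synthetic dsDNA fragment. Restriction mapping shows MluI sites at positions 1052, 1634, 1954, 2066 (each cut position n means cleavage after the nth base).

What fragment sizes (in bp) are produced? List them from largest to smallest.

1052, 582, 500, 320, 112 bp

Linear molecule, 4 cuts → 5 fragments:
  1052 − 0 = 1052 bp
  1634 − 1052 = 582 bp
  1954 − 1634 = 320 bp
  2066 − 1954 = 112 bp
  2566 − 2066 = 500 bp
Sorted largest to smallest: 1052, 582, 500, 320, 112 bp.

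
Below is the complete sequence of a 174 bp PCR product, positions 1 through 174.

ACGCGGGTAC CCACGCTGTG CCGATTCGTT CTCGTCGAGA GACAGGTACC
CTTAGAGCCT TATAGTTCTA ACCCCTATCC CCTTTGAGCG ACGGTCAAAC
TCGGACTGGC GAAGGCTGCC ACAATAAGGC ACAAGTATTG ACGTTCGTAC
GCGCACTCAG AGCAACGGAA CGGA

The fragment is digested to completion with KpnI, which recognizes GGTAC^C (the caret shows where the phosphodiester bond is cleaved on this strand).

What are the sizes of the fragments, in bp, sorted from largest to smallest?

125, 39, 10 bp

KpnI sites (GGTACC) start at positions 6, 45.
KpnI cuts after base 5 of each site (before the last base), so after positions 10, 49.
Linear molecule, 2 cuts → 3 fragments:
  1–10 → 10 bp
  11–49 → 39 bp
  50–174 → 125 bp
Sorted largest to smallest: 125, 39, 10 bp.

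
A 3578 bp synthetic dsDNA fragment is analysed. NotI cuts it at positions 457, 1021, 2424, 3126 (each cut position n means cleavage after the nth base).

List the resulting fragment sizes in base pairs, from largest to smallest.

1403, 702, 564, 457, 452 bp

Linear molecule, 4 cuts → 5 fragments:
  457 − 0 = 457 bp
  1021 − 457 = 564 bp
  2424 − 1021 = 1403 bp
  3126 − 2424 = 702 bp
  3578 − 3126 = 452 bp
Sorted largest to smallest: 1403, 702, 564, 457, 452 bp.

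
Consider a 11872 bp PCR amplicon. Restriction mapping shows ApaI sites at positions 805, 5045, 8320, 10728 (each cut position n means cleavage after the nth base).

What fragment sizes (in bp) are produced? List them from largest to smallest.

Linear molecule, 4 cuts → 5 fragments:
  805 − 0 = 805 bp
  5045 − 805 = 4240 bp
  8320 − 5045 = 3275 bp
  10728 − 8320 = 2408 bp
  11872 − 10728 = 1144 bp
Sorted largest to smallest: 4240, 3275, 2408, 1144, 805 bp.

4240, 3275, 2408, 1144, 805 bp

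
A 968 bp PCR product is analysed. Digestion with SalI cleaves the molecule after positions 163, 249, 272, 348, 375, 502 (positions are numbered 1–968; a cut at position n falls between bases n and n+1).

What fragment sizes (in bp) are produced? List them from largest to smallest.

466, 163, 127, 86, 76, 27, 23 bp

Linear molecule, 6 cuts → 7 fragments:
  163 − 0 = 163 bp
  249 − 163 = 86 bp
  272 − 249 = 23 bp
  348 − 272 = 76 bp
  375 − 348 = 27 bp
  502 − 375 = 127 bp
  968 − 502 = 466 bp
Sorted largest to smallest: 466, 163, 127, 86, 76, 27, 23 bp.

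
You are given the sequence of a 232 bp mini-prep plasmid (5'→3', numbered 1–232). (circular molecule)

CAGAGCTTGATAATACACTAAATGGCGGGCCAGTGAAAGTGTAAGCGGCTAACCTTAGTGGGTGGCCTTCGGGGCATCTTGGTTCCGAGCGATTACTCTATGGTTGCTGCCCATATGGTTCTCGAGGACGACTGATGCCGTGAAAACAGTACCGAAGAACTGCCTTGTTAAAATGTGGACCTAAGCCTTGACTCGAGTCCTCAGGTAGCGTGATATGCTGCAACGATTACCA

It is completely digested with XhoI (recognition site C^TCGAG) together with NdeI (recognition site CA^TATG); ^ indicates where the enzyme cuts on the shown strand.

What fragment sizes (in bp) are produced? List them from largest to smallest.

XhoI sites (CTCGAG) start at positions 121, 192.
XhoI cuts after the first base of each site, so after positions 121, 192.
The NdeI site (CATATG) starts at position 112.
NdeI cuts after base 2 of each site, so after position 113.
Combined cut positions: 113, 121, 192.
Circular molecule, 3 cuts → 3 fragments:
  114–121 → 8 bp
  122–192 → 71 bp
  193–232 then 1–113 → 40 + 113 = 153 bp
Sorted largest to smallest: 153, 71, 8 bp.

153, 71, 8 bp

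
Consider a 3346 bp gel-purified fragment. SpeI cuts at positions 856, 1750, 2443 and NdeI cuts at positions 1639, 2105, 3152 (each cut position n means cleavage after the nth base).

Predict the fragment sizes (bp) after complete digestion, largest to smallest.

Combined cut positions (sorted): 856, 1639, 1750, 2105, 2443, 3152.
Linear molecule, 6 cuts → 7 fragments:
  856 − 0 = 856 bp
  1639 − 856 = 783 bp
  1750 − 1639 = 111 bp
  2105 − 1750 = 355 bp
  2443 − 2105 = 338 bp
  3152 − 2443 = 709 bp
  3346 − 3152 = 194 bp
Sorted largest to smallest: 856, 783, 709, 355, 338, 194, 111 bp.

856, 783, 709, 355, 338, 194, 111 bp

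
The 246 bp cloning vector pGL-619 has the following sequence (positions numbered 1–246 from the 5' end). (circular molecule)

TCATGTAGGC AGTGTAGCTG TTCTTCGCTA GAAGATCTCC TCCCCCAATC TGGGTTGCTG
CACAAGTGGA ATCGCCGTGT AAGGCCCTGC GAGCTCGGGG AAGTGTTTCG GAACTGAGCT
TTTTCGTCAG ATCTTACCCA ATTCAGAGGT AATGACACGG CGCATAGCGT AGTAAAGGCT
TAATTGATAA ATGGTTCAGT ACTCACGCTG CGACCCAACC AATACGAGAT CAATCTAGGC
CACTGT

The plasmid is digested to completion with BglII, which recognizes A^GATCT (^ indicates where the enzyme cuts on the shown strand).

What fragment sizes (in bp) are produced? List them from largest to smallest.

150, 96 bp

BglII sites (AGATCT) start at positions 33, 129.
BglII cuts after the first base of each site, so after positions 33, 129.
Circular molecule, 2 cuts → 2 fragments:
  34–129 → 96 bp
  130–246 then 1–33 → 117 + 33 = 150 bp
Sorted largest to smallest: 150, 96 bp.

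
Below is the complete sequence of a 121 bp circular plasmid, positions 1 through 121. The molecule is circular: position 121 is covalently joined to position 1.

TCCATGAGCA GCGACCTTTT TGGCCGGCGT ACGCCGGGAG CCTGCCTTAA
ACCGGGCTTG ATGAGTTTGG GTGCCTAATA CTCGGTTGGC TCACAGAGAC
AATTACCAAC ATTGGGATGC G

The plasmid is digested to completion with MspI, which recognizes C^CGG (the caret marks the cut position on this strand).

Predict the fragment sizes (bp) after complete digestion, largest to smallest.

93, 18, 10 bp

MspI sites (CCGG) start at positions 24, 34, 52.
MspI cuts after the first base of each site, so after positions 24, 34, 52.
Circular molecule, 3 cuts → 3 fragments:
  25–34 → 10 bp
  35–52 → 18 bp
  53–121 then 1–24 → 69 + 24 = 93 bp
Sorted largest to smallest: 93, 18, 10 bp.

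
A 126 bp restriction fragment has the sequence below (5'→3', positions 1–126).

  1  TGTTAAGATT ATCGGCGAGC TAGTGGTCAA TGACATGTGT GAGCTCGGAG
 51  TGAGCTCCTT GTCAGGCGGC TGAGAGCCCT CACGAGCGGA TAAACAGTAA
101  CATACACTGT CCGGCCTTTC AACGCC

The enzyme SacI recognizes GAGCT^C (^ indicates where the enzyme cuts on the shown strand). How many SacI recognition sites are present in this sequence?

GAGCTC occurs starting at positions 41, 52.
SacI cuts at 2 sites.

2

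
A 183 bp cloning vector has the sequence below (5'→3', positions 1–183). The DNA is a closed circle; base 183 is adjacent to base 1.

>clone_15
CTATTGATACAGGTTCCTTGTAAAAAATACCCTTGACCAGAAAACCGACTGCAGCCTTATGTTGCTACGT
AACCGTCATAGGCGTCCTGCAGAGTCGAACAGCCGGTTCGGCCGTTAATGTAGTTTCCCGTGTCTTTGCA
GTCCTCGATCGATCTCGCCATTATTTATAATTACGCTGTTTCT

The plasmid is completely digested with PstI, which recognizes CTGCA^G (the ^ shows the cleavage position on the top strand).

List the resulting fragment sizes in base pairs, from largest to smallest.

PstI sites (CTGCAG) start at positions 49, 87.
PstI cuts after base 5 of each site (before the last base), so after positions 53, 91.
Circular molecule, 2 cuts → 2 fragments:
  54–91 → 38 bp
  92–183 then 1–53 → 92 + 53 = 145 bp
Sorted largest to smallest: 145, 38 bp.

145, 38 bp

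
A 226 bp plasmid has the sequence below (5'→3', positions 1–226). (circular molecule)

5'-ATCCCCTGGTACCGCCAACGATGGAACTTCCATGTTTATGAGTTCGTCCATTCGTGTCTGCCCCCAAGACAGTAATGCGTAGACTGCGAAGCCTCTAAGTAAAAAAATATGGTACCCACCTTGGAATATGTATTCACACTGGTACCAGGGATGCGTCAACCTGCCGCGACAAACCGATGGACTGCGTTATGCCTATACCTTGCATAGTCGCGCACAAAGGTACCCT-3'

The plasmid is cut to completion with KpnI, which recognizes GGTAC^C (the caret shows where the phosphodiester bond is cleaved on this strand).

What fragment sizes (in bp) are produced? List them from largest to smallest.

103, 78, 30, 15 bp

KpnI sites (GGTACC) start at positions 8, 111, 141, 219.
KpnI cuts after base 5 of each site (before the last base), so after positions 12, 115, 145, 223.
Circular molecule, 4 cuts → 4 fragments:
  13–115 → 103 bp
  116–145 → 30 bp
  146–223 → 78 bp
  224–226 then 1–12 → 3 + 12 = 15 bp
Sorted largest to smallest: 103, 78, 30, 15 bp.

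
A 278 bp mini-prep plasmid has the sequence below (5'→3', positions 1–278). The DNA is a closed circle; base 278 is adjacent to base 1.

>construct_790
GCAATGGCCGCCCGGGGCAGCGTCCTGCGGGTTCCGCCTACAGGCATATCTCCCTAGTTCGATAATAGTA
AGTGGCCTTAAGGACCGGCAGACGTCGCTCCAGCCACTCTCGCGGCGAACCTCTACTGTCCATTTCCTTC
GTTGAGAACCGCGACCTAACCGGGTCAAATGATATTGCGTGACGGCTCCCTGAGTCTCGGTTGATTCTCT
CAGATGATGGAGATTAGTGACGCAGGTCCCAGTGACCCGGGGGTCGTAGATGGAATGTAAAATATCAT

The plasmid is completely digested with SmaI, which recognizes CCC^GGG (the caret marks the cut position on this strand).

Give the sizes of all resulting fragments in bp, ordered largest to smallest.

SmaI sites (CCCGGG) start at positions 11, 246.
SmaI cuts after base 3 of each site, so after positions 13, 248.
Circular molecule, 2 cuts → 2 fragments:
  14–248 → 235 bp
  249–278 then 1–13 → 30 + 13 = 43 bp
Sorted largest to smallest: 235, 43 bp.

235, 43 bp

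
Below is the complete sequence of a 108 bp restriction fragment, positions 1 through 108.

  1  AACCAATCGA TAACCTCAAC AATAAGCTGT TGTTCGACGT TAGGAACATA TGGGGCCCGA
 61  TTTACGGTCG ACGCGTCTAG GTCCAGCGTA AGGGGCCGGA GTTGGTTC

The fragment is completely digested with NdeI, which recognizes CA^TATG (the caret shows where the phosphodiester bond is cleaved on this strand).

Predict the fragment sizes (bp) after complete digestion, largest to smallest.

60, 48 bp

The NdeI site (CATATG) starts at position 47.
NdeI cuts after base 2 of each site, so after position 48.
Linear molecule, 1 cut → 2 fragments:
  1–48 → 48 bp
  49–108 → 60 bp
Sorted largest to smallest: 60, 48 bp.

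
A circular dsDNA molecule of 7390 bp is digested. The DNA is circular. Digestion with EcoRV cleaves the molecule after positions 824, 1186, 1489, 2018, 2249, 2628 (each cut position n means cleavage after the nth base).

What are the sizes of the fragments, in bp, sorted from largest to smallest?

Circular molecule, 6 cuts → 6 fragments:
  1186 − 824 = 362 bp
  1489 − 1186 = 303 bp
  2018 − 1489 = 529 bp
  2249 − 2018 = 231 bp
  2628 − 2249 = 379 bp
  wrap: 7390 − 2628 + 824 = 5586 bp
Sorted largest to smallest: 5586, 529, 379, 362, 303, 231 bp.

5586, 529, 379, 362, 303, 231 bp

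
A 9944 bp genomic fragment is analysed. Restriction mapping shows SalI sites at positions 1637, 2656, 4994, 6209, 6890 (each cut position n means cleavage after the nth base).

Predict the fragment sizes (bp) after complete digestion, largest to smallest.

Linear molecule, 5 cuts → 6 fragments:
  1637 − 0 = 1637 bp
  2656 − 1637 = 1019 bp
  4994 − 2656 = 2338 bp
  6209 − 4994 = 1215 bp
  6890 − 6209 = 681 bp
  9944 − 6890 = 3054 bp
Sorted largest to smallest: 3054, 2338, 1637, 1215, 1019, 681 bp.

3054, 2338, 1637, 1215, 1019, 681 bp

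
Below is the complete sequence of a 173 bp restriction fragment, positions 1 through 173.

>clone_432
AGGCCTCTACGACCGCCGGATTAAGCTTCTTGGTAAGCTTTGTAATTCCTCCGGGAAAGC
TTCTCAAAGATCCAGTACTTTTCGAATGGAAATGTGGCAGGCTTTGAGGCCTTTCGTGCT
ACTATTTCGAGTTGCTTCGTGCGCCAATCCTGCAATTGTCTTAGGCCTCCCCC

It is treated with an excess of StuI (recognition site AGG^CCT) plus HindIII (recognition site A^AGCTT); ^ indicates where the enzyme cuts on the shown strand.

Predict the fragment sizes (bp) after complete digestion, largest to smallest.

StuI sites (AGGCCT) start at positions 1, 107, 163.
StuI cuts after base 3 of each site, so after positions 3, 109, 165.
HindIII sites (AAGCTT) start at positions 23, 35, 57.
HindIII cuts after the first base of each site, so after positions 23, 35, 57.
Combined cut positions: 3, 23, 35, 57, 109, 165.
Linear molecule, 6 cuts → 7 fragments:
  1–3 → 3 bp
  4–23 → 20 bp
  24–35 → 12 bp
  36–57 → 22 bp
  58–109 → 52 bp
  110–165 → 56 bp
  166–173 → 8 bp
Sorted largest to smallest: 56, 52, 22, 20, 12, 8, 3 bp.

56, 52, 22, 20, 12, 8, 3 bp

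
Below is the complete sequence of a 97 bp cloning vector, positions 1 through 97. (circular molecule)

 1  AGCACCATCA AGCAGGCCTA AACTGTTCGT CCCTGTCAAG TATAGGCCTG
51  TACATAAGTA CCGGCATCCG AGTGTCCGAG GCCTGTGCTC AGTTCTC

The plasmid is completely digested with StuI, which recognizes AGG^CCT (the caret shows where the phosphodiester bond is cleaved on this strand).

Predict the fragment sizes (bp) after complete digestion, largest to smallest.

StuI sites (AGGCCT) start at positions 14, 44, 79.
StuI cuts after base 3 of each site, so after positions 16, 46, 81.
Circular molecule, 3 cuts → 3 fragments:
  17–46 → 30 bp
  47–81 → 35 bp
  82–97 then 1–16 → 16 + 16 = 32 bp
Sorted largest to smallest: 35, 32, 30 bp.

35, 32, 30 bp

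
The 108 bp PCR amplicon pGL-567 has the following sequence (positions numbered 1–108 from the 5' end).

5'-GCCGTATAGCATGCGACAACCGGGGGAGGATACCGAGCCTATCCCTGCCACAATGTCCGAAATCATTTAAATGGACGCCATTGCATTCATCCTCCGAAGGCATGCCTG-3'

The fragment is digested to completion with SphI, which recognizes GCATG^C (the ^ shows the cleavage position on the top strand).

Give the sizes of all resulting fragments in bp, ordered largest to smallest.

91, 13, 4 bp

SphI sites (GCATGC) start at positions 9, 100.
SphI cuts after base 5 of each site (before the last base), so after positions 13, 104.
Linear molecule, 2 cuts → 3 fragments:
  1–13 → 13 bp
  14–104 → 91 bp
  105–108 → 4 bp
Sorted largest to smallest: 91, 13, 4 bp.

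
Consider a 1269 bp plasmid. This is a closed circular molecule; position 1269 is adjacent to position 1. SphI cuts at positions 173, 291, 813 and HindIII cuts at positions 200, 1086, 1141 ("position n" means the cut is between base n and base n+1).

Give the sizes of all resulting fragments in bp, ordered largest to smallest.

522, 301, 273, 91, 55, 27 bp

Combined cut positions (sorted): 173, 200, 291, 813, 1086, 1141.
Circular molecule, 6 cuts → 6 fragments:
  200 − 173 = 27 bp
  291 − 200 = 91 bp
  813 − 291 = 522 bp
  1086 − 813 = 273 bp
  1141 − 1086 = 55 bp
  wrap: 1269 − 1141 + 173 = 301 bp
Sorted largest to smallest: 522, 301, 273, 91, 55, 27 bp.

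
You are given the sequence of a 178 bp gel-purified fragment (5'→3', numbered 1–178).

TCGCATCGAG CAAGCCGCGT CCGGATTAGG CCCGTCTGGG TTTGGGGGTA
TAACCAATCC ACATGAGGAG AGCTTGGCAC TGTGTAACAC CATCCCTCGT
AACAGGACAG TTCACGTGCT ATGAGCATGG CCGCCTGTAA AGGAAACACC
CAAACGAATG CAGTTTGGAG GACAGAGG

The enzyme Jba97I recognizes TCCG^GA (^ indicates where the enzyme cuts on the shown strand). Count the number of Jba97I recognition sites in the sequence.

TCCGGA occurs starting at position 20.
Jba97I cuts at 1 site.

1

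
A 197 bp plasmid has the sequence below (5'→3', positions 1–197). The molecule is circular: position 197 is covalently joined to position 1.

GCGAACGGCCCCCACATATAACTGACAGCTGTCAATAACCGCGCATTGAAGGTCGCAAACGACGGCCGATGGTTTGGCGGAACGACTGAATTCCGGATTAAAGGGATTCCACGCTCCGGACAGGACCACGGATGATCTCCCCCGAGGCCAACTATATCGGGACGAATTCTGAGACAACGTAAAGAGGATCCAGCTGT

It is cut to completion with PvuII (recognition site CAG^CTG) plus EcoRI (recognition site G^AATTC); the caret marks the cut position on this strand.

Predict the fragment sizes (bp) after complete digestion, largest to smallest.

76, 60, 32, 29 bp

PvuII sites (CAGCTG) start at positions 26, 191.
PvuII cuts after base 3 of each site, so after positions 28, 193.
EcoRI sites (GAATTC) start at positions 88, 164.
EcoRI cuts after the first base of each site, so after positions 88, 164.
Combined cut positions: 28, 88, 164, 193.
Circular molecule, 4 cuts → 4 fragments:
  29–88 → 60 bp
  89–164 → 76 bp
  165–193 → 29 bp
  194–197 then 1–28 → 4 + 28 = 32 bp
Sorted largest to smallest: 76, 60, 32, 29 bp.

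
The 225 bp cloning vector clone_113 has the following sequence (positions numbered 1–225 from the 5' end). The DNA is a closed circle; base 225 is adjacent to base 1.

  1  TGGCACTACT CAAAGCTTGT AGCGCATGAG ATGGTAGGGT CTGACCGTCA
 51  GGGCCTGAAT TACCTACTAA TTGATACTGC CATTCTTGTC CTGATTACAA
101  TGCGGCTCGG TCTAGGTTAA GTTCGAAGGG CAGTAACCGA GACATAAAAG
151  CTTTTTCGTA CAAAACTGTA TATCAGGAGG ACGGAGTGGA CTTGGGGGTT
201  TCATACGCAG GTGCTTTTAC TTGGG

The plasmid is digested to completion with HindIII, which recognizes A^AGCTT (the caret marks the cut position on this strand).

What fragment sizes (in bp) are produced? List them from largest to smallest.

HindIII sites (AAGCTT) start at positions 13, 148.
HindIII cuts after the first base of each site, so after positions 13, 148.
Circular molecule, 2 cuts → 2 fragments:
  14–148 → 135 bp
  149–225 then 1–13 → 77 + 13 = 90 bp
Sorted largest to smallest: 135, 90 bp.

135, 90 bp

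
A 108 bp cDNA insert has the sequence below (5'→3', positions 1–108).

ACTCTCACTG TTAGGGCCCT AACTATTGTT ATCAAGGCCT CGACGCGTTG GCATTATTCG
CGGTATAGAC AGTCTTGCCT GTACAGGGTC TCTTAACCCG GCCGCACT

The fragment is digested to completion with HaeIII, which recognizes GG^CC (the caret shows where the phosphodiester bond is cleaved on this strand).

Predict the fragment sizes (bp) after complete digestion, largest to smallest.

64, 21, 16, 7 bp

HaeIII sites (GGCC) start at positions 15, 36, 100.
HaeIII cuts after base 2 of each site, so after positions 16, 37, 101.
Linear molecule, 3 cuts → 4 fragments:
  1–16 → 16 bp
  17–37 → 21 bp
  38–101 → 64 bp
  102–108 → 7 bp
Sorted largest to smallest: 64, 21, 16, 7 bp.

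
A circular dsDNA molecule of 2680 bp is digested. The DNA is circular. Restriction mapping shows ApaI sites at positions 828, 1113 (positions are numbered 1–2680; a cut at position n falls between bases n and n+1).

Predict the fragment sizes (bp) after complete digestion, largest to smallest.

Circular molecule, 2 cuts → 2 fragments:
  1113 − 828 = 285 bp
  wrap: 2680 − 1113 + 828 = 2395 bp
Sorted largest to smallest: 2395, 285 bp.

2395, 285 bp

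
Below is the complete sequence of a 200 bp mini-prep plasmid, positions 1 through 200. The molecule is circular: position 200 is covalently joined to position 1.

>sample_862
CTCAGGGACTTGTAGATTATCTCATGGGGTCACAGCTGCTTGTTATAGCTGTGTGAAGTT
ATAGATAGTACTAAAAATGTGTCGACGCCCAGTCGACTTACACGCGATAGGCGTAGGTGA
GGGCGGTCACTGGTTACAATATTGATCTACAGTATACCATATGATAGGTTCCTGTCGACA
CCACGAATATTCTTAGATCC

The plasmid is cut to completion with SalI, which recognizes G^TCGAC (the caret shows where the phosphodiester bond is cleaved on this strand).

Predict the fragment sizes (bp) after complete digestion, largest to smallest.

SalI sites (GTCGAC) start at positions 81, 92, 174.
SalI cuts after the first base of each site, so after positions 81, 92, 174.
Circular molecule, 3 cuts → 3 fragments:
  82–92 → 11 bp
  93–174 → 82 bp
  175–200 then 1–81 → 26 + 81 = 107 bp
Sorted largest to smallest: 107, 82, 11 bp.

107, 82, 11 bp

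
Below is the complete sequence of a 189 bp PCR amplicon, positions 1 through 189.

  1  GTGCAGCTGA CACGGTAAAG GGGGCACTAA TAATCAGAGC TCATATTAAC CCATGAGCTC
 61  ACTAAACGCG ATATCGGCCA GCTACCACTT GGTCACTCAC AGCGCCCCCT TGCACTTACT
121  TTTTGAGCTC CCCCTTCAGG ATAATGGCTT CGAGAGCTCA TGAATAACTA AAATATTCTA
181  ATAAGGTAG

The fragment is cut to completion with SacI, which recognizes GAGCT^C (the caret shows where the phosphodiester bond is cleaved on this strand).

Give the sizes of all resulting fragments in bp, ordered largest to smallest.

70, 41, 31, 29, 18 bp

SacI sites (GAGCTC) start at positions 37, 55, 125, 154.
SacI cuts after base 5 of each site (before the last base), so after positions 41, 59, 129, 158.
Linear molecule, 4 cuts → 5 fragments:
  1–41 → 41 bp
  42–59 → 18 bp
  60–129 → 70 bp
  130–158 → 29 bp
  159–189 → 31 bp
Sorted largest to smallest: 70, 41, 31, 29, 18 bp.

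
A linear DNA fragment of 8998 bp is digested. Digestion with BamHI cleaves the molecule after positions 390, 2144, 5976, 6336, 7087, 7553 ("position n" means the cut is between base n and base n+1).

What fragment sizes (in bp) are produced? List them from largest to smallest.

Linear molecule, 6 cuts → 7 fragments:
  390 − 0 = 390 bp
  2144 − 390 = 1754 bp
  5976 − 2144 = 3832 bp
  6336 − 5976 = 360 bp
  7087 − 6336 = 751 bp
  7553 − 7087 = 466 bp
  8998 − 7553 = 1445 bp
Sorted largest to smallest: 3832, 1754, 1445, 751, 466, 390, 360 bp.

3832, 1754, 1445, 751, 466, 390, 360 bp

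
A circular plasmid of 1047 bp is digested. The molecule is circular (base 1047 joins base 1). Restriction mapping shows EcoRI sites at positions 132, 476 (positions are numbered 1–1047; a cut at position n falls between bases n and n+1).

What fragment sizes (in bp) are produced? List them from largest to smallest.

Circular molecule, 2 cuts → 2 fragments:
  476 − 132 = 344 bp
  wrap: 1047 − 476 + 132 = 703 bp
Sorted largest to smallest: 703, 344 bp.

703, 344 bp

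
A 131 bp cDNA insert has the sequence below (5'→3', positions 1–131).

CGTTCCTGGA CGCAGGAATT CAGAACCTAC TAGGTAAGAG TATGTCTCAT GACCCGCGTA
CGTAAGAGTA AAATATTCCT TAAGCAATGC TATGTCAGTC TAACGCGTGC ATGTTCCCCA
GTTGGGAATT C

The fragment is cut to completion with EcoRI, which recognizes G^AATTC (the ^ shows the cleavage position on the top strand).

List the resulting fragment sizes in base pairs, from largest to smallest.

EcoRI sites (GAATTC) start at positions 16, 126.
EcoRI cuts after the first base of each site, so after positions 16, 126.
Linear molecule, 2 cuts → 3 fragments:
  1–16 → 16 bp
  17–126 → 110 bp
  127–131 → 5 bp
Sorted largest to smallest: 110, 16, 5 bp.

110, 16, 5 bp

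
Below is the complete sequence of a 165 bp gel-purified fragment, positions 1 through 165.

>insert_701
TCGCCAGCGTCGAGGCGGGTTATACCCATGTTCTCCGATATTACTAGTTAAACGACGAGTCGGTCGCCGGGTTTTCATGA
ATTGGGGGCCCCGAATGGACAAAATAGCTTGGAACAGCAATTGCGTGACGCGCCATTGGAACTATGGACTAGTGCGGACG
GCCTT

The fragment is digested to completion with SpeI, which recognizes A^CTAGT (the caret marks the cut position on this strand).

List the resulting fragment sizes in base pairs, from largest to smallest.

105, 43, 17 bp

SpeI sites (ACTAGT) start at positions 43, 148.
SpeI cuts after the first base of each site, so after positions 43, 148.
Linear molecule, 2 cuts → 3 fragments:
  1–43 → 43 bp
  44–148 → 105 bp
  149–165 → 17 bp
Sorted largest to smallest: 105, 43, 17 bp.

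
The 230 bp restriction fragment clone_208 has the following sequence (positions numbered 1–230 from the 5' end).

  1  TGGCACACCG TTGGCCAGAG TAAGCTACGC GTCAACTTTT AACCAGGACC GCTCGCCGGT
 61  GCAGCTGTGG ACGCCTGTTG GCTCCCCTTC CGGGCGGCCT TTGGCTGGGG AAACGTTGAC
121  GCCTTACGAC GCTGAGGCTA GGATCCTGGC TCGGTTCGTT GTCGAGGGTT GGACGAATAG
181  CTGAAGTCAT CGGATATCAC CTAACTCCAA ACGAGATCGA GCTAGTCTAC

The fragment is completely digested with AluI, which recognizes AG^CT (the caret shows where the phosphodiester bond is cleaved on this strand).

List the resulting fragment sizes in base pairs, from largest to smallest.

AluI sites (AGCT) start at positions 23, 63, 179, 220.
AluI cuts after base 2 of each site, so after positions 24, 64, 180, 221.
Linear molecule, 4 cuts → 5 fragments:
  1–24 → 24 bp
  25–64 → 40 bp
  65–180 → 116 bp
  181–221 → 41 bp
  222–230 → 9 bp
Sorted largest to smallest: 116, 41, 40, 24, 9 bp.

116, 41, 40, 24, 9 bp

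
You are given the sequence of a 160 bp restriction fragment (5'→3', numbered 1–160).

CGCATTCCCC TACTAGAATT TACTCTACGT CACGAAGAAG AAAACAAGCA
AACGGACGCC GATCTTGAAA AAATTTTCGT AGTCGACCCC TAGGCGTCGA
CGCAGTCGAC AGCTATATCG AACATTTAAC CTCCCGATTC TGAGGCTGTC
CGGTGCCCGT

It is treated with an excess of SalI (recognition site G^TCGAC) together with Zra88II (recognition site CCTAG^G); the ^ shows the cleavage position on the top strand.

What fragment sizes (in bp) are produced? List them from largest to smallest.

SalI sites (GTCGAC) start at positions 82, 96, 105.
SalI cuts after the first base of each site, so after positions 82, 96, 105.
The Zra88II site (CCTAGG) starts at position 89.
Zra88II cuts after base 5 of each site (before the last base), so after position 93.
Combined cut positions: 82, 93, 96, 105.
Linear molecule, 4 cuts → 5 fragments:
  1–82 → 82 bp
  83–93 → 11 bp
  94–96 → 3 bp
  97–105 → 9 bp
  106–160 → 55 bp
Sorted largest to smallest: 82, 55, 11, 9, 3 bp.

82, 55, 11, 9, 3 bp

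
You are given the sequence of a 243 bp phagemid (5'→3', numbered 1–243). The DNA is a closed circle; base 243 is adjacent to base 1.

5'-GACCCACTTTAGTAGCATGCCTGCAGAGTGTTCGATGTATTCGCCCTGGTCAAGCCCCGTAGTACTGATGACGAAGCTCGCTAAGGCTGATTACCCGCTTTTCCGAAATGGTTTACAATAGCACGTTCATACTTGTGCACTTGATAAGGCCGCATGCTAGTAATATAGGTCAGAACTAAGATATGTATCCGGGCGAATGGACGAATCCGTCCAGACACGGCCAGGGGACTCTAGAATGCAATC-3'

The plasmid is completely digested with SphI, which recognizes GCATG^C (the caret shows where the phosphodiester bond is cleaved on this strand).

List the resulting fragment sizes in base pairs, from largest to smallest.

137, 106 bp

SphI sites (GCATGC) start at positions 15, 152.
SphI cuts after base 5 of each site (before the last base), so after positions 19, 156.
Circular molecule, 2 cuts → 2 fragments:
  20–156 → 137 bp
  157–243 then 1–19 → 87 + 19 = 106 bp
Sorted largest to smallest: 137, 106 bp.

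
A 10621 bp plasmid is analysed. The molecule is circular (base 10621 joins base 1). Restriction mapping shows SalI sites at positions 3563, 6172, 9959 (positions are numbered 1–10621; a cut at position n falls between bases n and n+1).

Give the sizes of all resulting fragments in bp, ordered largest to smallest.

Circular molecule, 3 cuts → 3 fragments:
  6172 − 3563 = 2609 bp
  9959 − 6172 = 3787 bp
  wrap: 10621 − 9959 + 3563 = 4225 bp
Sorted largest to smallest: 4225, 3787, 2609 bp.

4225, 3787, 2609 bp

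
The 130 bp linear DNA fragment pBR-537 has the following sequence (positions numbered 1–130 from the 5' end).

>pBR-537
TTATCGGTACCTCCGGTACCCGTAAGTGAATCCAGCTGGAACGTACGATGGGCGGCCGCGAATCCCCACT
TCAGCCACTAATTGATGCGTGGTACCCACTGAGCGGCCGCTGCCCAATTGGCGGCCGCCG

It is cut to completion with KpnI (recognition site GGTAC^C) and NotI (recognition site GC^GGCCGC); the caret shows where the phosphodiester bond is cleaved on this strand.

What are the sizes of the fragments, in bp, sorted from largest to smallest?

42, 34, 18, 10, 9, 9, 8 bp

KpnI sites (GGTACC) start at positions 6, 15, 91.
KpnI cuts after base 5 of each site (before the last base), so after positions 10, 19, 95.
NotI sites (GCGGCCGC) start at positions 52, 103, 121.
NotI cuts after base 2 of each site, so after positions 53, 104, 122.
Combined cut positions: 10, 19, 53, 95, 104, 122.
Linear molecule, 6 cuts → 7 fragments:
  1–10 → 10 bp
  11–19 → 9 bp
  20–53 → 34 bp
  54–95 → 42 bp
  96–104 → 9 bp
  105–122 → 18 bp
  123–130 → 8 bp
Sorted largest to smallest: 42, 34, 18, 10, 9, 9, 8 bp.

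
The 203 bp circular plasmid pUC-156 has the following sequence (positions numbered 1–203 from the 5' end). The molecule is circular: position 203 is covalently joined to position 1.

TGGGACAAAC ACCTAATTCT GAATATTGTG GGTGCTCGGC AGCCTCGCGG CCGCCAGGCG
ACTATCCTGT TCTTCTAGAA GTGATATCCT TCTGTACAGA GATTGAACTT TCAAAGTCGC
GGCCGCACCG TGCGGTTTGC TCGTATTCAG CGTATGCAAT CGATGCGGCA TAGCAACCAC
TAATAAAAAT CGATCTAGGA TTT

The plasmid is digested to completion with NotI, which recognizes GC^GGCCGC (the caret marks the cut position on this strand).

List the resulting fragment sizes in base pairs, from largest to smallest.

NotI sites (GCGGCCGC) start at positions 47, 119.
NotI cuts after base 2 of each site, so after positions 48, 120.
Circular molecule, 2 cuts → 2 fragments:
  49–120 → 72 bp
  121–203 then 1–48 → 83 + 48 = 131 bp
Sorted largest to smallest: 131, 72 bp.

131, 72 bp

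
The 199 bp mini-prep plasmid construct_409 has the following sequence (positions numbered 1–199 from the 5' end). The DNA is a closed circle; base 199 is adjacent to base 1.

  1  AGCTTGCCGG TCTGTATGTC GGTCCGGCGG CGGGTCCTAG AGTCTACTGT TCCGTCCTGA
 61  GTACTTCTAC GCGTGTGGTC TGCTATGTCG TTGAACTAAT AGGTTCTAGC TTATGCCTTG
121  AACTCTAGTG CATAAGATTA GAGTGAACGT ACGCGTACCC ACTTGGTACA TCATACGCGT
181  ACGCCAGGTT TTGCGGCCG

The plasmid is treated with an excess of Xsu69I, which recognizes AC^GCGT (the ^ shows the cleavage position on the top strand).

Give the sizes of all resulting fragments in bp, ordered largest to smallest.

Xsu69I sites (ACGCGT) start at positions 69, 151, 175.
Xsu69I cuts after base 2 of each site, so after positions 70, 152, 176.
Circular molecule, 3 cuts → 3 fragments:
  71–152 → 82 bp
  153–176 → 24 bp
  177–199 then 1–70 → 23 + 70 = 93 bp
Sorted largest to smallest: 93, 82, 24 bp.

93, 82, 24 bp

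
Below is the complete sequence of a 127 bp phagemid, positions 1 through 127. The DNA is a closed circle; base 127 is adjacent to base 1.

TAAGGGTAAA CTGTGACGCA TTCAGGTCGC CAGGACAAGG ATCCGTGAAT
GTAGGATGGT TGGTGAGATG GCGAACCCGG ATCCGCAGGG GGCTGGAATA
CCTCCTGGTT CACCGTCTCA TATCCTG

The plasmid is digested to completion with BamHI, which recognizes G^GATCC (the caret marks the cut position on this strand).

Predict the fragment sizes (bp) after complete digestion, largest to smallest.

87, 40 bp

BamHI sites (GGATCC) start at positions 39, 79.
BamHI cuts after the first base of each site, so after positions 39, 79.
Circular molecule, 2 cuts → 2 fragments:
  40–79 → 40 bp
  80–127 then 1–39 → 48 + 39 = 87 bp
Sorted largest to smallest: 87, 40 bp.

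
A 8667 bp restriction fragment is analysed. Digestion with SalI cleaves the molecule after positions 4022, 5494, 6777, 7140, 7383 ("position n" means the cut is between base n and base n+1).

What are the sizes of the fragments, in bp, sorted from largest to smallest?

4022, 1472, 1284, 1283, 363, 243 bp

Linear molecule, 5 cuts → 6 fragments:
  4022 − 0 = 4022 bp
  5494 − 4022 = 1472 bp
  6777 − 5494 = 1283 bp
  7140 − 6777 = 363 bp
  7383 − 7140 = 243 bp
  8667 − 7383 = 1284 bp
Sorted largest to smallest: 4022, 1472, 1284, 1283, 363, 243 bp.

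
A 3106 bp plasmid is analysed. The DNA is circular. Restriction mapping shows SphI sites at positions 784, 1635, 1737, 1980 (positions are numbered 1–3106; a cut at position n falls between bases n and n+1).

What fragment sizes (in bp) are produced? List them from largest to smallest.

Circular molecule, 4 cuts → 4 fragments:
  1635 − 784 = 851 bp
  1737 − 1635 = 102 bp
  1980 − 1737 = 243 bp
  wrap: 3106 − 1980 + 784 = 1910 bp
Sorted largest to smallest: 1910, 851, 243, 102 bp.

1910, 851, 243, 102 bp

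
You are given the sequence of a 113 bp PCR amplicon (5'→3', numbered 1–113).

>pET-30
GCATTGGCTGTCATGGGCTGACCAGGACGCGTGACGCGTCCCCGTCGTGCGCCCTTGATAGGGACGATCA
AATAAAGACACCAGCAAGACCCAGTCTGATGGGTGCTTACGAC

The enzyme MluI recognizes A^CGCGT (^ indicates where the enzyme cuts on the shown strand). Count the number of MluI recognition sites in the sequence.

ACGCGT occurs starting at positions 27, 34.
MluI cuts at 2 sites.

2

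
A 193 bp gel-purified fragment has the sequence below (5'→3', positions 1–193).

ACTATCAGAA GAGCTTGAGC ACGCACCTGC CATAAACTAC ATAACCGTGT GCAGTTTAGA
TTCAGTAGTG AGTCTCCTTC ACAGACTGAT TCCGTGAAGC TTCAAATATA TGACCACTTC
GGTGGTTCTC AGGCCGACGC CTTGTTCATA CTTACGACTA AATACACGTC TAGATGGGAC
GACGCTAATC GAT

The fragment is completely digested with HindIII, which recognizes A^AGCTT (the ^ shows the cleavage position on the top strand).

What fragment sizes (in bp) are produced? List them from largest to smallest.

The HindIII site (AAGCTT) starts at position 97.
HindIII cuts after the first base of each site, so after position 97.
Linear molecule, 1 cut → 2 fragments:
  1–97 → 97 bp
  98–193 → 96 bp
Sorted largest to smallest: 97, 96 bp.

97, 96 bp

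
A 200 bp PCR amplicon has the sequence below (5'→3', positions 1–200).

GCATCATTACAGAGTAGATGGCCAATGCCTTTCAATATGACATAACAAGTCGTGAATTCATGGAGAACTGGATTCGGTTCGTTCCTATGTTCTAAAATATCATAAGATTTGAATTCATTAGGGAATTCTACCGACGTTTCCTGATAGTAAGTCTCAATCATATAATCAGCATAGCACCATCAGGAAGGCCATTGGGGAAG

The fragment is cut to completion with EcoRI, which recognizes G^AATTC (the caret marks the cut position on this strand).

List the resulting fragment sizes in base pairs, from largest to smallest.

EcoRI sites (GAATTC) start at positions 54, 111, 123.
EcoRI cuts after the first base of each site, so after positions 54, 111, 123.
Linear molecule, 3 cuts → 4 fragments:
  1–54 → 54 bp
  55–111 → 57 bp
  112–123 → 12 bp
  124–200 → 77 bp
Sorted largest to smallest: 77, 57, 54, 12 bp.

77, 57, 54, 12 bp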